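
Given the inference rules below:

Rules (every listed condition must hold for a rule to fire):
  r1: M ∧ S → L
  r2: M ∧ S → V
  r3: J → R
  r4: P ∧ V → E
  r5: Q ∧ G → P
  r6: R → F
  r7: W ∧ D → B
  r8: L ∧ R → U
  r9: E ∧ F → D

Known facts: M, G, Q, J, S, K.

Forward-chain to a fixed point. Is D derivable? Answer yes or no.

yes

Round 1: r1 [M ∧ S → L]; r2 [M ∧ S → V]; r3 [J → R]; r5 [Q ∧ G → P]. New: L, V, R, P.
Round 2: r4 [P ∧ V → E]; r6 [R → F]; r8 [L ∧ R → U]. New: E, F, U.
Round 3: r9 [E ∧ F → D]. New: D.
D appears in round 3, so it is derivable.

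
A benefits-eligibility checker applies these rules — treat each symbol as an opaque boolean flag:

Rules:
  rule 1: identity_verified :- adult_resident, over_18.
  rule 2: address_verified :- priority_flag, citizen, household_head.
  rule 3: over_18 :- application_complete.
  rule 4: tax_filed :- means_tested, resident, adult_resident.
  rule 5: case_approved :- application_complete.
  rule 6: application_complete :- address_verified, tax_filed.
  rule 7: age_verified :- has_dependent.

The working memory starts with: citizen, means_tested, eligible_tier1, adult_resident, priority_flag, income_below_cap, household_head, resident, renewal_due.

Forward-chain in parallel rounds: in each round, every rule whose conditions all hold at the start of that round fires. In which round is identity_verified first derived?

[1] rule 2 [address_verified :- priority_flag, citizen, household_head.]; rule 4 [tax_filed :- means_tested, resident, adult_resident.]. ⇒ new: address_verified, tax_filed.
[2] rule 6 [application_complete :- address_verified, tax_filed.]. ⇒ new: application_complete.
[3] rule 3 [over_18 :- application_complete.]; rule 5 [case_approved :- application_complete.]. ⇒ new: over_18, case_approved.
[4] rule 1 [identity_verified :- adult_resident, over_18.]. ⇒ new: identity_verified.
identity_verified first appears in round 4.

4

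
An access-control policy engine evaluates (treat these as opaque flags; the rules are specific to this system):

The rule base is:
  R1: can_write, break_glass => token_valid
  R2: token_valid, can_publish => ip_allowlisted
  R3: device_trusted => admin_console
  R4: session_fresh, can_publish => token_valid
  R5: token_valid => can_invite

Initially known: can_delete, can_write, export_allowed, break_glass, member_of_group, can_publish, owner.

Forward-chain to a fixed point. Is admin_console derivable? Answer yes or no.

no

Round 1: R1 [can_write, break_glass => token_valid]. Adds token_valid.
Round 2: R2 [token_valid, can_publish => ip_allowlisted]; R5 [token_valid => can_invite]. Adds ip_allowlisted, can_invite.
Fixed point reached. admin_console is concluded only by R3; R3 needs device_trusted (never derived).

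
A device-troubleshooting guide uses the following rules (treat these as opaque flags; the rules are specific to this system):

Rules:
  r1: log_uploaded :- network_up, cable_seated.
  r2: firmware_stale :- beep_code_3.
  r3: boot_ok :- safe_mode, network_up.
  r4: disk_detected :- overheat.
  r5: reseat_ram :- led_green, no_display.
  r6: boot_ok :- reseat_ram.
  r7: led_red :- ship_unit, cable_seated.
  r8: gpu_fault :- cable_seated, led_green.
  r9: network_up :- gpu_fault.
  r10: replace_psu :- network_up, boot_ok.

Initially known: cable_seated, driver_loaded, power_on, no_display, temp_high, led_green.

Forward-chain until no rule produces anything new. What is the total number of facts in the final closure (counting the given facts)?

Round 1: r5 [reseat_ram :- led_green, no_display.]; r8 [gpu_fault :- cable_seated, led_green.]. New: reseat_ram, gpu_fault.
Round 2: r6 [boot_ok :- reseat_ram.]; r9 [network_up :- gpu_fault.]. New: boot_ok, network_up.
Round 3: r1 [log_uploaded :- network_up, cable_seated.]; r10 [replace_psu :- network_up, boot_ok.]. New: log_uploaded, replace_psu.
Closure: {boot_ok, cable_seated, driver_loaded, gpu_fault, led_green, log_uploaded, network_up, no_display, power_on, replace_psu, reseat_ram, temp_high} — 12 facts.

12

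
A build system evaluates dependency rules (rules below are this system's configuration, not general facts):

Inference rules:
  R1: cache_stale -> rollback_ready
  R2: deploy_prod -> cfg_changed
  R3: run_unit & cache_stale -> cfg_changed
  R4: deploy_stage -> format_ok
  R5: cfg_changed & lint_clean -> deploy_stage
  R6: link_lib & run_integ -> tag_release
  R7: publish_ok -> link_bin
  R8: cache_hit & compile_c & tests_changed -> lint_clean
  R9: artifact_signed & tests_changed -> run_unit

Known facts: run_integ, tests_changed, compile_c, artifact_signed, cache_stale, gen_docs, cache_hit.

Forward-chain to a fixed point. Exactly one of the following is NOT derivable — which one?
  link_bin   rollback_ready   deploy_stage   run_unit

link_bin

Round 1: R1 [cache_stale -> rollback_ready]; R8 [cache_hit & compile_c & tests_changed -> lint_clean]; R9 [artifact_signed & tests_changed -> run_unit]. Adds rollback_ready, lint_clean, run_unit.
Round 2: R3 [run_unit & cache_stale -> cfg_changed]. Adds cfg_changed.
Round 3: R5 [cfg_changed & lint_clean -> deploy_stage]. Adds deploy_stage.
Round 4: R4 [deploy_stage -> format_ok]. Adds format_ok.
Derived: rollback_ready (round 1), deploy_stage (round 3), run_unit (round 1). link_bin never appears in any round.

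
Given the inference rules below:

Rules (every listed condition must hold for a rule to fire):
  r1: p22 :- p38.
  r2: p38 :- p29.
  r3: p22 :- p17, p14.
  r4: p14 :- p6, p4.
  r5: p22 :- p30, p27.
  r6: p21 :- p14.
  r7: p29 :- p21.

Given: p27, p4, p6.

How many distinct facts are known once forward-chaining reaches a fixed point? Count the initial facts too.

Round 1: r4 [p14 :- p6, p4.]. Adds p14.
Round 2: r6 [p21 :- p14.]. Adds p21.
Round 3: r7 [p29 :- p21.]. Adds p29.
Round 4: r2 [p38 :- p29.]. Adds p38.
Round 5: r1 [p22 :- p38.]. Adds p22.
Closure: {p14, p21, p22, p27, p29, p38, p4, p6} — 8 facts.

8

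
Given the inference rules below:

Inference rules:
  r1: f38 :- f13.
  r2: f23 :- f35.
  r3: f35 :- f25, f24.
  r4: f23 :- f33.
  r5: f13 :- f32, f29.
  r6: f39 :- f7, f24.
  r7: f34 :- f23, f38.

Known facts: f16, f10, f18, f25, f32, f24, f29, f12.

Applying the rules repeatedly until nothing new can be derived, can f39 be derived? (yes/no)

[1] r3 [f35 :- f25, f24.]; r5 [f13 :- f32, f29.]. ⇒ new: f35, f13.
[2] r1 [f38 :- f13.]; r2 [f23 :- f35.]. ⇒ new: f38, f23.
[3] r7 [f34 :- f23, f38.]. ⇒ new: f34.
Fixed point reached. f39 is concluded only by r6; r6 needs f7 (never derived).

no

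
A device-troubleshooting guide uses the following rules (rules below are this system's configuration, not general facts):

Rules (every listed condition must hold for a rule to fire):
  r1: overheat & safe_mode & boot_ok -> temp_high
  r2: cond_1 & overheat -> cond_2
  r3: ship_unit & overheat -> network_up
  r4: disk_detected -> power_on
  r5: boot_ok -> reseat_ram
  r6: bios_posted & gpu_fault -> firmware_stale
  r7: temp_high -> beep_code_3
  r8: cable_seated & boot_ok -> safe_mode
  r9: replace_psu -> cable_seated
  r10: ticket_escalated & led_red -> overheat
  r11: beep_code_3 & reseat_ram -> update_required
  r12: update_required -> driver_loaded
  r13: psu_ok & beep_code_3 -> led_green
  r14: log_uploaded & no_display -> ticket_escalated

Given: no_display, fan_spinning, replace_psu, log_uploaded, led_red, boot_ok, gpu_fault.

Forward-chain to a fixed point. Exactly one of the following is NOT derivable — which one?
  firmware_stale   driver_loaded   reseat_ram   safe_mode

firmware_stale

Round 1: r5 [boot_ok -> reseat_ram]; r9 [replace_psu -> cable_seated]; r14 [log_uploaded & no_display -> ticket_escalated]. Adds reseat_ram, cable_seated, ticket_escalated.
Round 2: r8 [cable_seated & boot_ok -> safe_mode]; r10 [ticket_escalated & led_red -> overheat]. Adds safe_mode, overheat.
Round 3: r1 [overheat & safe_mode & boot_ok -> temp_high]. Adds temp_high.
Round 4: r7 [temp_high -> beep_code_3]. Adds beep_code_3.
Round 5: r11 [beep_code_3 & reseat_ram -> update_required]. Adds update_required.
Round 6: r12 [update_required -> driver_loaded]. Adds driver_loaded.
Derived: driver_loaded (round 6), reseat_ram (round 1), safe_mode (round 2). firmware_stale never appears in any round.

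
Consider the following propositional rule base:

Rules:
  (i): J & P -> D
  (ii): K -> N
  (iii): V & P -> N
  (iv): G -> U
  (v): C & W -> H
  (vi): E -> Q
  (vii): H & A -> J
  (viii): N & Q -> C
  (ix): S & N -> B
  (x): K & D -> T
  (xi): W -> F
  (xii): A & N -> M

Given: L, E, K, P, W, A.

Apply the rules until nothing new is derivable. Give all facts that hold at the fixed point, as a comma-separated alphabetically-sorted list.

A, C, D, E, F, H, J, K, L, M, N, P, Q, T, W

[1] (ii) [K -> N]; (vi) [E -> Q]; (xi) [W -> F]. ⇒ new: N, Q, F.
[2] (viii) [N & Q -> C]; (xii) [A & N -> M]. ⇒ new: C, M.
[3] (v) [C & W -> H]. ⇒ new: H.
[4] (vii) [H & A -> J]. ⇒ new: J.
[5] (i) [J & P -> D]. ⇒ new: D.
[6] (x) [K & D -> T]. ⇒ new: T.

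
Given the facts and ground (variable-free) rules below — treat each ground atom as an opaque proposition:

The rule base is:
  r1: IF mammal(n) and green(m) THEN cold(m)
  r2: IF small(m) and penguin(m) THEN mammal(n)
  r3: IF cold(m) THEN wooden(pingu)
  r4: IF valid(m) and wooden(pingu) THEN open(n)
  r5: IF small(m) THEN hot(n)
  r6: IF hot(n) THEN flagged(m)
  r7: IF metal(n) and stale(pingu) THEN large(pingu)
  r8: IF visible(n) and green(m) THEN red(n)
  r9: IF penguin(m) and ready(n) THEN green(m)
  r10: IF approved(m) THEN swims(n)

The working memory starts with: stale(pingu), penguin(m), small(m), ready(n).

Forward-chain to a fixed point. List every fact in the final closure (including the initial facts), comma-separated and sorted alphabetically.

cold(m), flagged(m), green(m), hot(n), mammal(n), penguin(m), ready(n), small(m), stale(pingu), wooden(pingu)

Round 1 fires r2, r5, r9, giving mammal(n), hot(n), green(m).
Round 2 fires r1, r6, giving cold(m), flagged(m).
Round 3 fires r3, giving wooden(pingu).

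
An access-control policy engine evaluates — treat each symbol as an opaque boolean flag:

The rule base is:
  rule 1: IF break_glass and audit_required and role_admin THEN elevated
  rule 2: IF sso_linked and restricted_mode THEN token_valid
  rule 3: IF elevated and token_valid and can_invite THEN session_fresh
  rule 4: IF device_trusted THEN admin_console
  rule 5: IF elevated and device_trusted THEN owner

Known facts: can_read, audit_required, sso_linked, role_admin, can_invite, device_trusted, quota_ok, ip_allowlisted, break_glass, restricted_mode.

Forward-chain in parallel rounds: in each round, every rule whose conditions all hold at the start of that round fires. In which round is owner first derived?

Round 1: rule 1 [IF break_glass and audit_required and role_admin THEN elevated]; rule 2 [IF sso_linked and restricted_mode THEN token_valid]; rule 4 [IF device_trusted THEN admin_console]. Adds elevated, token_valid, admin_console.
Round 2: rule 3 [IF elevated and token_valid and can_invite THEN session_fresh]; rule 5 [IF elevated and device_trusted THEN owner]. Adds session_fresh, owner.
owner first appears in round 2.

2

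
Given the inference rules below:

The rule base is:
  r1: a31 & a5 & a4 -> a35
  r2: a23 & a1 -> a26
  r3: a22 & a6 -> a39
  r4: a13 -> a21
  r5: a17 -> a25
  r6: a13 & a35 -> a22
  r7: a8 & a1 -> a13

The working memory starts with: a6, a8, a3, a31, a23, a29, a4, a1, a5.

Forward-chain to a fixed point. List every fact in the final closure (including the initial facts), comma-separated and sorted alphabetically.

Round 1: r1 [a31 & a5 & a4 -> a35]; r2 [a23 & a1 -> a26]; r7 [a8 & a1 -> a13]. Adds a35, a26, a13.
Round 2: r4 [a13 -> a21]; r6 [a13 & a35 -> a22]. Adds a21, a22.
Round 3: r3 [a22 & a6 -> a39]. Adds a39.

a1, a13, a21, a22, a23, a26, a29, a3, a31, a35, a39, a4, a5, a6, a8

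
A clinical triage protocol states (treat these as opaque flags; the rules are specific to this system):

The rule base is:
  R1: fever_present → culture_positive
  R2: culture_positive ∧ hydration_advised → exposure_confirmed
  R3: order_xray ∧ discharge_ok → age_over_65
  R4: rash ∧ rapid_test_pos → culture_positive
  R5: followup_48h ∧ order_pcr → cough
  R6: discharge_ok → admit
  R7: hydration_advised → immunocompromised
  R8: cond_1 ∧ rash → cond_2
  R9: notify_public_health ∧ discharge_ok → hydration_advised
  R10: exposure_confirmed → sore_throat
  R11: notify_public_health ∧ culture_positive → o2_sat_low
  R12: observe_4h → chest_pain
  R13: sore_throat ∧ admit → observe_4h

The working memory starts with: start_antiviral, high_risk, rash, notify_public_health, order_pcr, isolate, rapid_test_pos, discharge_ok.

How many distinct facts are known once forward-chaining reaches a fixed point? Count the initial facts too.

17

Round 1: R4 [rash ∧ rapid_test_pos → culture_positive]; R6 [discharge_ok → admit]; R9 [notify_public_health ∧ discharge_ok → hydration_advised]. New: culture_positive, admit, hydration_advised.
Round 2: R2 [culture_positive ∧ hydration_advised → exposure_confirmed]; R7 [hydration_advised → immunocompromised]; R11 [notify_public_health ∧ culture_positive → o2_sat_low]. New: exposure_confirmed, immunocompromised, o2_sat_low.
Round 3: R10 [exposure_confirmed → sore_throat]. New: sore_throat.
Round 4: R13 [sore_throat ∧ admit → observe_4h]. New: observe_4h.
Round 5: R12 [observe_4h → chest_pain]. New: chest_pain.
Closure: {admit, chest_pain, culture_positive, discharge_ok, exposure_confirmed, high_risk, hydration_advised, immunocompromised, isolate, notify_public_health, o2_sat_low, observe_4h, order_pcr, rapid_test_pos, rash, sore_throat, start_antiviral} — 17 facts.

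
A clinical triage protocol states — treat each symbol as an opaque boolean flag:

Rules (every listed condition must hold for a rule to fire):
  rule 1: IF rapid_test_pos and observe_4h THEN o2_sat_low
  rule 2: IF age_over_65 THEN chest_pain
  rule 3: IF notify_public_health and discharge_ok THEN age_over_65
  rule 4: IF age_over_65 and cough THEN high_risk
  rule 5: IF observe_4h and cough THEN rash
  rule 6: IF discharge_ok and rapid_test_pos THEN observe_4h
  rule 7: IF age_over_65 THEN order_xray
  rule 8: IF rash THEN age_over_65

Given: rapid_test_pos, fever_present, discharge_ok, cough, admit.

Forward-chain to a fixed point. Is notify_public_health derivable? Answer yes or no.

[1] rule 6 [IF discharge_ok and rapid_test_pos THEN observe_4h]. ⇒ new: observe_4h.
[2] rule 1 [IF rapid_test_pos and observe_4h THEN o2_sat_low]; rule 5 [IF observe_4h and cough THEN rash]. ⇒ new: o2_sat_low, rash.
[3] rule 8 [IF rash THEN age_over_65]. ⇒ new: age_over_65.
[4] rule 2 [IF age_over_65 THEN chest_pain]; rule 4 [IF age_over_65 and cough THEN high_risk]; rule 7 [IF age_over_65 THEN order_xray]. ⇒ new: chest_pain, high_risk, order_xray.
Fixed point reached. No rule has notify_public_health as a consequent, and it is not given.

no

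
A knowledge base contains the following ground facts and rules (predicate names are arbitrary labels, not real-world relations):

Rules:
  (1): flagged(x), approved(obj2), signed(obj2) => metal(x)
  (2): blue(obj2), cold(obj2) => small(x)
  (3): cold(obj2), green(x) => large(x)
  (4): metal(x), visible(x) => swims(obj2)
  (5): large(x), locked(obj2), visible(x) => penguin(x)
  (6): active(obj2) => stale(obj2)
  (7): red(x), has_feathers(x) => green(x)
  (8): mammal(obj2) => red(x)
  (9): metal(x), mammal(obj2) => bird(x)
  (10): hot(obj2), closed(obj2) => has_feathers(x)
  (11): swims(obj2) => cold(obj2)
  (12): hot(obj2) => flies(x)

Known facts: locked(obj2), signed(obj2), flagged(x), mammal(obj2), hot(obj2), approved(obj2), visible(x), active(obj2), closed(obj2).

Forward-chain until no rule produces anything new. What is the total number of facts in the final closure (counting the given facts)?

Round 1: (1) [flagged(x), approved(obj2), signed(obj2) => metal(x)]; (6) [active(obj2) => stale(obj2)]; (8) [mammal(obj2) => red(x)]; (10) [hot(obj2), closed(obj2) => has_feathers(x)]; (12) [hot(obj2) => flies(x)]. New: metal(x), stale(obj2), red(x), has_feathers(x), flies(x).
Round 2: (4) [metal(x), visible(x) => swims(obj2)]; (7) [red(x), has_feathers(x) => green(x)]; (9) [metal(x), mammal(obj2) => bird(x)]. New: swims(obj2), green(x), bird(x).
Round 3: (11) [swims(obj2) => cold(obj2)]. New: cold(obj2).
Round 4: (3) [cold(obj2), green(x) => large(x)]. New: large(x).
Round 5: (5) [large(x), locked(obj2), visible(x) => penguin(x)]. New: penguin(x).
Closure: {active(obj2), approved(obj2), bird(x), closed(obj2), cold(obj2), flagged(x), flies(x), green(x), has_feathers(x), hot(obj2), large(x), locked(obj2), mammal(obj2), metal(x), penguin(x), red(x), signed(obj2), stale(obj2), swims(obj2), visible(x)} — 20 facts.

20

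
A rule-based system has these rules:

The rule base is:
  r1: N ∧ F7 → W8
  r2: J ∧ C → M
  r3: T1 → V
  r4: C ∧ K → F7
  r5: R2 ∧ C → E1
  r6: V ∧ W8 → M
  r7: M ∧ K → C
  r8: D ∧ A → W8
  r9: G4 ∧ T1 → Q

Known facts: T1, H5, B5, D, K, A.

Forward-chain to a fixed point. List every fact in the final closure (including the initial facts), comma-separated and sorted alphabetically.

A, B5, C, D, F7, H5, K, M, T1, V, W8

[1] r3 [T1 → V]; r8 [D ∧ A → W8]. ⇒ new: V, W8.
[2] r6 [V ∧ W8 → M]. ⇒ new: M.
[3] r7 [M ∧ K → C]. ⇒ new: C.
[4] r4 [C ∧ K → F7]. ⇒ new: F7.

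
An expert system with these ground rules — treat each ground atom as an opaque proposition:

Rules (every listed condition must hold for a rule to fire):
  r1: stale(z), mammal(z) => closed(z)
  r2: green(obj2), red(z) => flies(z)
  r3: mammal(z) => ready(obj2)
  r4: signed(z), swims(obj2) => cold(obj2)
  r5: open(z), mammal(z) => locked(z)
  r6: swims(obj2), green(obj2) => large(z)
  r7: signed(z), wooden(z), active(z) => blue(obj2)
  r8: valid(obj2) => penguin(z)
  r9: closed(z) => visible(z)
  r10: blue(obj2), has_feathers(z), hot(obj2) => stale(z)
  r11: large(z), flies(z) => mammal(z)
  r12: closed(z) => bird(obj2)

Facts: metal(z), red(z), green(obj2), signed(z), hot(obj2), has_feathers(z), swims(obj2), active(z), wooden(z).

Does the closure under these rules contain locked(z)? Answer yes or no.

no

Round 1 fires r2, r4, r6, r7, giving flies(z), cold(obj2), large(z), blue(obj2).
Round 2 fires r10, r11, giving stale(z), mammal(z).
Round 3 fires r1, r3, giving closed(z), ready(obj2).
Round 4 fires r9, r12, giving visible(z), bird(obj2).
Fixed point reached. locked(z) is concluded only by r5; r5 needs open(z) (never derived).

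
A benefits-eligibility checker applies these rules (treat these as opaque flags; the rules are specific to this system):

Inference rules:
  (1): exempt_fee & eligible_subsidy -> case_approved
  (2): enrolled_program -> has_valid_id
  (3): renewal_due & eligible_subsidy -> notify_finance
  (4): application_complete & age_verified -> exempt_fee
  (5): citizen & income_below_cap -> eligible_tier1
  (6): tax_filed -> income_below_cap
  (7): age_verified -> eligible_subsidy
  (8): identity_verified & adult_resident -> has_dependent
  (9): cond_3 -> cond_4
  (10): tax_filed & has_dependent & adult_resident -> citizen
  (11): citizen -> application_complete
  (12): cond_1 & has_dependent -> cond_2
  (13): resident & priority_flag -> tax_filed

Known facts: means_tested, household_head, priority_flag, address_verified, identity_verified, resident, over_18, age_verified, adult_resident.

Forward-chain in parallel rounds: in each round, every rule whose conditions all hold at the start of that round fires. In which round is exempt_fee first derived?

4

Round 1 — (7), (8), (13), derive eligible_subsidy, has_dependent, tax_filed.
Round 2 — (6), (10), derive income_below_cap, citizen.
Round 3 — (5), (11), derive eligible_tier1, application_complete.
Round 4 — (4), derive exempt_fee.
exempt_fee first appears in round 4.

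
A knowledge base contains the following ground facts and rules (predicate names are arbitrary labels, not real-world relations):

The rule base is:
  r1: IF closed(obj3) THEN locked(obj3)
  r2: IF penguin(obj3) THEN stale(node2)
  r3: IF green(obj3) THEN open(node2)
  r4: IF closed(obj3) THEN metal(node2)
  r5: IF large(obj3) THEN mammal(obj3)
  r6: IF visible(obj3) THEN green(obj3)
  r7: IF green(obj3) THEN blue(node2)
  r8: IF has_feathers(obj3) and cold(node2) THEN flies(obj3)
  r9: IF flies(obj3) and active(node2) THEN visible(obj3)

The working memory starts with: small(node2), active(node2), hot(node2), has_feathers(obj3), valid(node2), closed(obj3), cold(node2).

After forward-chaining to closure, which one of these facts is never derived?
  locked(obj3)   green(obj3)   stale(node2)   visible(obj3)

stale(node2)

Round 1 — r1, r4, r8, derive locked(obj3), metal(node2), flies(obj3).
Round 2 — r9, derive visible(obj3).
Round 3 — r6, derive green(obj3).
Round 4 — r3, r7, derive open(node2), blue(node2).
Derived: visible(obj3) (round 2), locked(obj3) (round 1), green(obj3) (round 3). stale(node2) never appears in any round.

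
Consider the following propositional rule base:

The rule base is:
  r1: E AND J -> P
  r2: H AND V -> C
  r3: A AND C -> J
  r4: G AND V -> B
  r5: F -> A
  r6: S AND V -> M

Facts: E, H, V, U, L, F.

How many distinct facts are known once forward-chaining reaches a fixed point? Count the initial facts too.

10

[1] r2 [H AND V -> C]; r5 [F -> A]. ⇒ new: C, A.
[2] r3 [A AND C -> J]. ⇒ new: J.
[3] r1 [E AND J -> P]. ⇒ new: P.
Closure: {A, C, E, F, H, J, L, P, U, V} — 10 facts.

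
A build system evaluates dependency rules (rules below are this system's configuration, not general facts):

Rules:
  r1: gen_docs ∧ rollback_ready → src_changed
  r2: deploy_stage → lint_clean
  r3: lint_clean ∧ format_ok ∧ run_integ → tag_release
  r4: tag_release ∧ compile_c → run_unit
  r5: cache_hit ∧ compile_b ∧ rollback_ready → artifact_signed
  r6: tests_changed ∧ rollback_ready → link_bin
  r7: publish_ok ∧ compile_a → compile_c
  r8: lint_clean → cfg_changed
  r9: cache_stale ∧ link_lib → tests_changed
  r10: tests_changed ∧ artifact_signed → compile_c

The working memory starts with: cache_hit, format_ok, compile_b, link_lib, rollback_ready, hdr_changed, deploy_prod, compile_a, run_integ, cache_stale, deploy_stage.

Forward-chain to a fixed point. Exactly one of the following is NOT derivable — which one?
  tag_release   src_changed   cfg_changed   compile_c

[1] r2 [deploy_stage → lint_clean]; r5 [cache_hit ∧ compile_b ∧ rollback_ready → artifact_signed]; r9 [cache_stale ∧ link_lib → tests_changed]. ⇒ new: lint_clean, artifact_signed, tests_changed.
[2] r3 [lint_clean ∧ format_ok ∧ run_integ → tag_release]; r6 [tests_changed ∧ rollback_ready → link_bin]; r8 [lint_clean → cfg_changed]; r10 [tests_changed ∧ artifact_signed → compile_c]. ⇒ new: tag_release, link_bin, cfg_changed, compile_c.
[3] r4 [tag_release ∧ compile_c → run_unit]. ⇒ new: run_unit.
Derived: tag_release (round 2), compile_c (round 2), cfg_changed (round 2). src_changed never appears in any round.

src_changed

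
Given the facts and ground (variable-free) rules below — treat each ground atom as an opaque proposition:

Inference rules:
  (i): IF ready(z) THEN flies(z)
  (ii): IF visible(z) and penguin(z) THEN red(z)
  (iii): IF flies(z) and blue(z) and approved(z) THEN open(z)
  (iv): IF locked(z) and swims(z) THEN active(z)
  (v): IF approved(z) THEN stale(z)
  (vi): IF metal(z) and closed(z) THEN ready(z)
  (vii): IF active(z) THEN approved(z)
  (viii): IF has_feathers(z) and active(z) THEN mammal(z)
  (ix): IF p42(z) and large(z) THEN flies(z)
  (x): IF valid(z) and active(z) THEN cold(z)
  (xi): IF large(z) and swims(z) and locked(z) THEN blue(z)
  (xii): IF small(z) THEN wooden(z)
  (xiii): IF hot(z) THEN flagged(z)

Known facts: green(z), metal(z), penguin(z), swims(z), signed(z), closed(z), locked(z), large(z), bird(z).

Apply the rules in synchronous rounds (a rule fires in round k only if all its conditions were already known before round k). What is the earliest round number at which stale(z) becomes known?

3

[1] (iv) [IF locked(z) and swims(z) THEN active(z)]; (vi) [IF metal(z) and closed(z) THEN ready(z)]; (xi) [IF large(z) and swims(z) and locked(z) THEN blue(z)]. ⇒ new: active(z), ready(z), blue(z).
[2] (i) [IF ready(z) THEN flies(z)]; (vii) [IF active(z) THEN approved(z)]. ⇒ new: flies(z), approved(z).
[3] (iii) [IF flies(z) and blue(z) and approved(z) THEN open(z)]; (v) [IF approved(z) THEN stale(z)]. ⇒ new: open(z), stale(z).
stale(z) first appears in round 3.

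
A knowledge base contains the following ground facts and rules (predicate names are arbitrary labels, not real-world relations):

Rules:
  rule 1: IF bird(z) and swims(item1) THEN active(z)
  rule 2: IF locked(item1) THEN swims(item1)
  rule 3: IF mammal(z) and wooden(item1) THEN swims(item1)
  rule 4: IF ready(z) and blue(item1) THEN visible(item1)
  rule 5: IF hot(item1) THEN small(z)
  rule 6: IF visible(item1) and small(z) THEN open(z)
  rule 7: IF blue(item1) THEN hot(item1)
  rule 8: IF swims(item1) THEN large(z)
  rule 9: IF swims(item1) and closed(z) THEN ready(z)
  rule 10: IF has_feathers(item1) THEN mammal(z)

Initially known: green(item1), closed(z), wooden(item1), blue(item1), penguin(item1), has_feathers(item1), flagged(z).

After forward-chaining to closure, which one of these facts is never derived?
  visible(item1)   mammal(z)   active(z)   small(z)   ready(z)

Round 1 — rule 7, rule 10, derive hot(item1), mammal(z).
Round 2 — rule 3, rule 5, derive swims(item1), small(z).
Round 3 — rule 8, rule 9, derive large(z), ready(z).
Round 4 — rule 4, derive visible(item1).
Round 5 — rule 6, derive open(z).
Derived: visible(item1) (round 4), small(z) (round 2), mammal(z) (round 1), ready(z) (round 3). active(z) never appears in any round.

active(z)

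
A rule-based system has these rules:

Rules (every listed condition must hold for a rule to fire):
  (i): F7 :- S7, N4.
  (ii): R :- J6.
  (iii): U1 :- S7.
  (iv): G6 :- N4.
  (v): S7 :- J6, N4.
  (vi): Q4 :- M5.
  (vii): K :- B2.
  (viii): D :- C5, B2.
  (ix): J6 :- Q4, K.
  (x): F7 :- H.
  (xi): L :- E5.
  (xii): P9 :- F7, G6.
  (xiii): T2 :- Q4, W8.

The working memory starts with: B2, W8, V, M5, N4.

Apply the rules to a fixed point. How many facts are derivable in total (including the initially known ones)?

[1] (iv) [G6 :- N4.]; (vi) [Q4 :- M5.]; (vii) [K :- B2.]. ⇒ new: G6, Q4, K.
[2] (ix) [J6 :- Q4, K.]; (xiii) [T2 :- Q4, W8.]. ⇒ new: J6, T2.
[3] (ii) [R :- J6.]; (v) [S7 :- J6, N4.]. ⇒ new: R, S7.
[4] (i) [F7 :- S7, N4.]; (iii) [U1 :- S7.]. ⇒ new: F7, U1.
[5] (xii) [P9 :- F7, G6.]. ⇒ new: P9.
Closure: {B2, F7, G6, J6, K, M5, N4, P9, Q4, R, S7, T2, U1, V, W8} — 15 facts.

15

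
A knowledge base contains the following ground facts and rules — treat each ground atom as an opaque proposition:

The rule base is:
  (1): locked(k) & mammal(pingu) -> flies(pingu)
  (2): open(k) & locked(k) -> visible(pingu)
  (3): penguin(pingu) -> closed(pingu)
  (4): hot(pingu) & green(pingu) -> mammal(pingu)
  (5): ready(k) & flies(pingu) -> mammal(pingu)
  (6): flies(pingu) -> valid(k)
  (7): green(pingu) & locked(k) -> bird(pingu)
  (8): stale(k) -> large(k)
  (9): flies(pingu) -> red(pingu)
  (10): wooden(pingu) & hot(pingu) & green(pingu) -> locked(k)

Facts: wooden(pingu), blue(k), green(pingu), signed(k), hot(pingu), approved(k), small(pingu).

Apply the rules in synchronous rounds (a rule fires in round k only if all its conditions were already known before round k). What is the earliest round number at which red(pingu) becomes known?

[1] (4) [hot(pingu) & green(pingu) -> mammal(pingu)]; (10) [wooden(pingu) & hot(pingu) & green(pingu) -> locked(k)]. ⇒ new: mammal(pingu), locked(k).
[2] (1) [locked(k) & mammal(pingu) -> flies(pingu)]; (7) [green(pingu) & locked(k) -> bird(pingu)]. ⇒ new: flies(pingu), bird(pingu).
[3] (6) [flies(pingu) -> valid(k)]; (9) [flies(pingu) -> red(pingu)]. ⇒ new: valid(k), red(pingu).
red(pingu) first appears in round 3.

3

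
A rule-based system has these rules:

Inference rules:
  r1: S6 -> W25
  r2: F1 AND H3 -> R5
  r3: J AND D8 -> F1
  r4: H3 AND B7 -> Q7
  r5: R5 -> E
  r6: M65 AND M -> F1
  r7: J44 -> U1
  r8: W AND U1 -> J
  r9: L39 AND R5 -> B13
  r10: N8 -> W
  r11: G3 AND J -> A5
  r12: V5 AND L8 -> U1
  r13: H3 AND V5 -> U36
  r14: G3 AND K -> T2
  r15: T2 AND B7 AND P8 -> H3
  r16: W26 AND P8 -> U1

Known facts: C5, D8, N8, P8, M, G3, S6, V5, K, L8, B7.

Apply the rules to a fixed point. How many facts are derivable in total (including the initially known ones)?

23

Round 1: r1 [S6 -> W25]; r10 [N8 -> W]; r12 [V5 AND L8 -> U1]; r14 [G3 AND K -> T2]. Adds W25, W, U1, T2.
Round 2: r8 [W AND U1 -> J]; r15 [T2 AND B7 AND P8 -> H3]. Adds J, H3.
Round 3: r3 [J AND D8 -> F1]; r4 [H3 AND B7 -> Q7]; r11 [G3 AND J -> A5]; r13 [H3 AND V5 -> U36]. Adds F1, Q7, A5, U36.
Round 4: r2 [F1 AND H3 -> R5]. Adds R5.
Round 5: r5 [R5 -> E]. Adds E.
Closure: {A5, B7, C5, D8, E, F1, G3, H3, J, K, L8, M, N8, P8, Q7, R5, S6, T2, U1, U36, V5, W, W25} — 23 facts.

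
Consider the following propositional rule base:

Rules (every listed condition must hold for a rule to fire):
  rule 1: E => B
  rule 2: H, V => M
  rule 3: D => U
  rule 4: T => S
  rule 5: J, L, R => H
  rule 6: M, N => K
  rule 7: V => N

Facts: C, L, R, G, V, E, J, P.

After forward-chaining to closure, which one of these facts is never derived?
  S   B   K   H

Round 1 — rule 1, rule 5, rule 7, derive B, H, N.
Round 2 — rule 2, derive M.
Round 3 — rule 6, derive K.
Derived: H (round 1), K (round 3), B (round 1). S never appears in any round.

S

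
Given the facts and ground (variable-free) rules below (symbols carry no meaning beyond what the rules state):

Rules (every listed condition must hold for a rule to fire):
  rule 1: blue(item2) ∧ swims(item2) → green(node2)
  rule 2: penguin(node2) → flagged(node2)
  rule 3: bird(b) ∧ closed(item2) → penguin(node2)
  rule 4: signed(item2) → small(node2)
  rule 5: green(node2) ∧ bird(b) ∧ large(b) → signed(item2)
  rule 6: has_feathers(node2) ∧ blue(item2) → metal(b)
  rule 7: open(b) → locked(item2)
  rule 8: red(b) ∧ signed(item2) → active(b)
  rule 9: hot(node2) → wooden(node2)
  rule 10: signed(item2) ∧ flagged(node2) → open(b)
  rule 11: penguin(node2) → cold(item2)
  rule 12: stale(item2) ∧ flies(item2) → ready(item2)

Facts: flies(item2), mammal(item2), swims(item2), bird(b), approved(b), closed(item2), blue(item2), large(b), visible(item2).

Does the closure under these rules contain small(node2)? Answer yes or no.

Round 1: rule 1 [blue(item2) ∧ swims(item2) → green(node2)]; rule 3 [bird(b) ∧ closed(item2) → penguin(node2)]. Adds green(node2), penguin(node2).
Round 2: rule 2 [penguin(node2) → flagged(node2)]; rule 5 [green(node2) ∧ bird(b) ∧ large(b) → signed(item2)]; rule 11 [penguin(node2) → cold(item2)]. Adds flagged(node2), signed(item2), cold(item2).
Round 3: rule 4 [signed(item2) → small(node2)]; rule 10 [signed(item2) ∧ flagged(node2) → open(b)]. Adds small(node2), open(b).
Round 4: rule 7 [open(b) → locked(item2)]. Adds locked(item2).
small(node2) appears in round 3, so it is derivable.

yes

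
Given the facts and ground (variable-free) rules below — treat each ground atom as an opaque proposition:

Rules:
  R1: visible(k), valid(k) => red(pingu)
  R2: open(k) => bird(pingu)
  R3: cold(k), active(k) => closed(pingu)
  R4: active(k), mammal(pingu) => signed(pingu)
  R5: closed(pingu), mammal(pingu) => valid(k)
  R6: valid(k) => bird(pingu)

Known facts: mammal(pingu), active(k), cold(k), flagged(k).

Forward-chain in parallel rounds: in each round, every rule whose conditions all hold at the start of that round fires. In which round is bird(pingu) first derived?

3

Round 1: R3 [cold(k), active(k) => closed(pingu)]; R4 [active(k), mammal(pingu) => signed(pingu)]. Adds closed(pingu), signed(pingu).
Round 2: R5 [closed(pingu), mammal(pingu) => valid(k)]. Adds valid(k).
Round 3: R6 [valid(k) => bird(pingu)]. Adds bird(pingu).
bird(pingu) first appears in round 3.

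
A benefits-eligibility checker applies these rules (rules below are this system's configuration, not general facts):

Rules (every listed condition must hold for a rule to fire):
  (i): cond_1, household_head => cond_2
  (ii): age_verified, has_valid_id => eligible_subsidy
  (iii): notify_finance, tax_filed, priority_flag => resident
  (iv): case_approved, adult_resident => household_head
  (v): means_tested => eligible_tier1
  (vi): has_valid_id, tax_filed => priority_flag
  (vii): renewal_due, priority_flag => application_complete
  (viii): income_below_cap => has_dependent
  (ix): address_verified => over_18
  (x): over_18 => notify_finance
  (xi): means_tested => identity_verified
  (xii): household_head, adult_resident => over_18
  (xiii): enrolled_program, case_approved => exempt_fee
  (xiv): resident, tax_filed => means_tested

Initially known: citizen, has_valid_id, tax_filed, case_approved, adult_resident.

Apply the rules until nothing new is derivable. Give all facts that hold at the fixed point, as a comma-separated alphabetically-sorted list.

Round 1 — (iv), (vi), derive household_head, priority_flag.
Round 2 — (xii), derive over_18.
Round 3 — (x), derive notify_finance.
Round 4 — (iii), derive resident.
Round 5 — (xiv), derive means_tested.
Round 6 — (v), (xi), derive eligible_tier1, identity_verified.

adult_resident, case_approved, citizen, eligible_tier1, has_valid_id, household_head, identity_verified, means_tested, notify_finance, over_18, priority_flag, resident, tax_filed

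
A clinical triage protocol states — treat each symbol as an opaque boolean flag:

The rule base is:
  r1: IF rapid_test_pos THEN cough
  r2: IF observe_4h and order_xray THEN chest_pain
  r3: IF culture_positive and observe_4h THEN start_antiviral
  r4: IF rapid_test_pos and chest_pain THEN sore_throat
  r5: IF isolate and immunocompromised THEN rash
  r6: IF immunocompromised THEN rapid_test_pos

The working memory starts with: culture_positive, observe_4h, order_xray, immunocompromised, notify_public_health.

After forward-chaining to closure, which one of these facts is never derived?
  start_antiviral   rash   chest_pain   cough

Round 1: r2 [IF observe_4h and order_xray THEN chest_pain]; r3 [IF culture_positive and observe_4h THEN start_antiviral]; r6 [IF immunocompromised THEN rapid_test_pos]. New: chest_pain, start_antiviral, rapid_test_pos.
Round 2: r1 [IF rapid_test_pos THEN cough]; r4 [IF rapid_test_pos and chest_pain THEN sore_throat]. New: cough, sore_throat.
Derived: start_antiviral (round 1), cough (round 2), chest_pain (round 1). rash never appears in any round.

rash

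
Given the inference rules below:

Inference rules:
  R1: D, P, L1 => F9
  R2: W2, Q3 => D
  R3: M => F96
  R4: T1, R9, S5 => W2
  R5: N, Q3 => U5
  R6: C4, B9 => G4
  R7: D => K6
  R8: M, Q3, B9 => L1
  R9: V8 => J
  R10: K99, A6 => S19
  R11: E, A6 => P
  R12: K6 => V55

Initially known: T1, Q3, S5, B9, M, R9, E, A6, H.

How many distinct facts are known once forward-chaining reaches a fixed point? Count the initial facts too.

17

Round 1 — R3, R4, R8, R11, derive F96, W2, L1, P.
Round 2 — R2, derive D.
Round 3 — R1, R7, derive F9, K6.
Round 4 — R12, derive V55.
Closure: {A6, B9, D, E, F9, F96, H, K6, L1, M, P, Q3, R9, S5, T1, V55, W2} — 17 facts.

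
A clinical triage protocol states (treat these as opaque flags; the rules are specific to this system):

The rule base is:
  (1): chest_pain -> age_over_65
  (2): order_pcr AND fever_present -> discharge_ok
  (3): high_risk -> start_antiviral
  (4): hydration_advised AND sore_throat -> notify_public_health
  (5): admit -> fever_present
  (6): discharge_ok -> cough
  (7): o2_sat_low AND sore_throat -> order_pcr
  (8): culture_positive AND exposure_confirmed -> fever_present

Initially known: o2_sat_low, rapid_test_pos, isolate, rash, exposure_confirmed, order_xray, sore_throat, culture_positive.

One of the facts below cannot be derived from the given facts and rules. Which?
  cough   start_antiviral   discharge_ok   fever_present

start_antiviral

[1] (7) [o2_sat_low AND sore_throat -> order_pcr]; (8) [culture_positive AND exposure_confirmed -> fever_present]. ⇒ new: order_pcr, fever_present.
[2] (2) [order_pcr AND fever_present -> discharge_ok]. ⇒ new: discharge_ok.
[3] (6) [discharge_ok -> cough]. ⇒ new: cough.
Derived: discharge_ok (round 2), fever_present (round 1), cough (round 3). start_antiviral never appears in any round.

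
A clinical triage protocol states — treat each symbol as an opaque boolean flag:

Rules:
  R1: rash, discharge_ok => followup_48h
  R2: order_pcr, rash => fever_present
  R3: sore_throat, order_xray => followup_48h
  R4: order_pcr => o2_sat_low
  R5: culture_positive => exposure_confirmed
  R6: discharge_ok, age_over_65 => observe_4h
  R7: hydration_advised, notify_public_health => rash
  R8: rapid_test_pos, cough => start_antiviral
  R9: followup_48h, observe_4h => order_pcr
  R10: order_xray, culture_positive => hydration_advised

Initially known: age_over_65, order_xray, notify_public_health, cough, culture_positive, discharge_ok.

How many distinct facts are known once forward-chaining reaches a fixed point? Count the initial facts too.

[1] R5 [culture_positive => exposure_confirmed]; R6 [discharge_ok, age_over_65 => observe_4h]; R10 [order_xray, culture_positive => hydration_advised]. ⇒ new: exposure_confirmed, observe_4h, hydration_advised.
[2] R7 [hydration_advised, notify_public_health => rash]. ⇒ new: rash.
[3] R1 [rash, discharge_ok => followup_48h]. ⇒ new: followup_48h.
[4] R9 [followup_48h, observe_4h => order_pcr]. ⇒ new: order_pcr.
[5] R2 [order_pcr, rash => fever_present]; R4 [order_pcr => o2_sat_low]. ⇒ new: fever_present, o2_sat_low.
Closure: {age_over_65, cough, culture_positive, discharge_ok, exposure_confirmed, fever_present, followup_48h, hydration_advised, notify_public_health, o2_sat_low, observe_4h, order_pcr, order_xray, rash} — 14 facts.

14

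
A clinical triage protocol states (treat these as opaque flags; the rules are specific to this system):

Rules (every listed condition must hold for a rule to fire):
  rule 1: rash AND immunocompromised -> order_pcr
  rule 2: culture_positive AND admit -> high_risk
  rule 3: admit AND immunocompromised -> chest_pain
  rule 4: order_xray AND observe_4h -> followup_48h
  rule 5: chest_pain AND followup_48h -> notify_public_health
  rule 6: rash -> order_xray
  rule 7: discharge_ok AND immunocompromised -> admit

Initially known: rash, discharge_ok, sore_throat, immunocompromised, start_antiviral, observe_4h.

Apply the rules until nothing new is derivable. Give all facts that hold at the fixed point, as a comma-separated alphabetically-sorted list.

Round 1 fires rule 1, rule 6, rule 7, giving order_pcr, order_xray, admit.
Round 2 fires rule 3, rule 4, giving chest_pain, followup_48h.
Round 3 fires rule 5, giving notify_public_health.

admit, chest_pain, discharge_ok, followup_48h, immunocompromised, notify_public_health, observe_4h, order_pcr, order_xray, rash, sore_throat, start_antiviral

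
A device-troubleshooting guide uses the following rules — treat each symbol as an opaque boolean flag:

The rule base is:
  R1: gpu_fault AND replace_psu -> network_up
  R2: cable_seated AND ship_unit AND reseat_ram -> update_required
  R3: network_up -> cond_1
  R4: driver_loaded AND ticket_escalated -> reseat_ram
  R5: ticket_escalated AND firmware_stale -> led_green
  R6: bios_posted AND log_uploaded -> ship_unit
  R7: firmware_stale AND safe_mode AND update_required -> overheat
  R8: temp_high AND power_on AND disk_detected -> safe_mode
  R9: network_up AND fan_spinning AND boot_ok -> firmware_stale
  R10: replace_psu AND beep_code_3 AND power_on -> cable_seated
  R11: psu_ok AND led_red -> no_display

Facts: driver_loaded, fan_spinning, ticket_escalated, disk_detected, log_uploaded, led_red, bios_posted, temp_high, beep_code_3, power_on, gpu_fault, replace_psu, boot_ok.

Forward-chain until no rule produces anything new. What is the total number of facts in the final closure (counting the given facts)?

23

Round 1 — R1, R4, R6, R8, R10, derive network_up, reseat_ram, ship_unit, safe_mode, cable_seated.
Round 2 — R2, R3, R9, derive update_required, cond_1, firmware_stale.
Round 3 — R5, R7, derive led_green, overheat.
Closure: {beep_code_3, bios_posted, boot_ok, cable_seated, cond_1, disk_detected, driver_loaded, fan_spinning, firmware_stale, gpu_fault, led_green, led_red, log_uploaded, network_up, overheat, power_on, replace_psu, reseat_ram, safe_mode, ship_unit, temp_high, ticket_escalated, update_required} — 23 facts.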